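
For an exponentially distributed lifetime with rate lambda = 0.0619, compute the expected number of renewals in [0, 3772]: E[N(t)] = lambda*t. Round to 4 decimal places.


lambda = 0.0619
t = 3772
E[N(t)] = lambda * t
E[N(t)] = 0.0619 * 3772
E[N(t)] = 233.4868

233.4868


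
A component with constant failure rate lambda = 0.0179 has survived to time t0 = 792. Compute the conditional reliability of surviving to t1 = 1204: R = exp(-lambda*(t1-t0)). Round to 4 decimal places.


lambda = 0.0179
t0 = 792, t1 = 1204
t1 - t0 = 412
lambda * (t1-t0) = 0.0179 * 412 = 7.3748
R = exp(-7.3748)
R = 0.0006

0.0006


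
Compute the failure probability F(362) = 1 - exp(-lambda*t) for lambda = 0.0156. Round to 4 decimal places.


lambda = 0.0156, t = 362
lambda * t = 5.6472
exp(-5.6472) = 0.0035
F(t) = 1 - 0.0035
F(t) = 0.9965

0.9965


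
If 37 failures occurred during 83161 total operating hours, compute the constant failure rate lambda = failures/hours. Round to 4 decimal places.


failures = 37
total_hours = 83161
lambda = 37 / 83161
lambda = 0.0004

0.0004


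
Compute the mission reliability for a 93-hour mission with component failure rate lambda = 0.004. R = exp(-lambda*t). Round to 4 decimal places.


lambda = 0.004
mission_time = 93
lambda * t = 0.004 * 93 = 0.372
R = exp(-0.372)
R = 0.6894

0.6894


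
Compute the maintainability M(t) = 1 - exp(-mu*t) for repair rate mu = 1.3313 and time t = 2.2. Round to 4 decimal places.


mu = 1.3313, t = 2.2
mu * t = 1.3313 * 2.2 = 2.9289
exp(-2.9289) = 0.0535
M(t) = 1 - 0.0535
M(t) = 0.9465

0.9465


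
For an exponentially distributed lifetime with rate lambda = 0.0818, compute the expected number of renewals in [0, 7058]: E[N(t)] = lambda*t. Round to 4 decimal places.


lambda = 0.0818
t = 7058
E[N(t)] = lambda * t
E[N(t)] = 0.0818 * 7058
E[N(t)] = 577.3444

577.3444


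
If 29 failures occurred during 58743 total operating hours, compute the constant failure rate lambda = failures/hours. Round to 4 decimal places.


failures = 29
total_hours = 58743
lambda = 29 / 58743
lambda = 0.0005

0.0005


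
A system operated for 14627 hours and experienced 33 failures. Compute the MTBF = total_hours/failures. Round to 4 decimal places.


total_hours = 14627
failures = 33
MTBF = 14627 / 33
MTBF = 443.2424

443.2424


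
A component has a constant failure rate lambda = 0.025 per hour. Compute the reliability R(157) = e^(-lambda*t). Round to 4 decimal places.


lambda = 0.025
t = 157
lambda * t = 3.925
R(t) = e^(-3.925)
R(t) = 0.0197

0.0197


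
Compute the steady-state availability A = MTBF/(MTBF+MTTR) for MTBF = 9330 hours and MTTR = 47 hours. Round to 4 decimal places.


MTBF = 9330
MTTR = 47
MTBF + MTTR = 9377
A = 9330 / 9377
A = 0.995

0.995


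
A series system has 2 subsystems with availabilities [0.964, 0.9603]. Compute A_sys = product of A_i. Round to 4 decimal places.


Subsystems: [0.964, 0.9603]
After subsystem 1 (A=0.964): product = 0.964
After subsystem 2 (A=0.9603): product = 0.9257
A_sys = 0.9257

0.9257


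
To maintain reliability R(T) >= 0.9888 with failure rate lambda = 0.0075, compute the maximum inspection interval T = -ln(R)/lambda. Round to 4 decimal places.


R_target = 0.9888
lambda = 0.0075
-ln(0.9888) = 0.0113
T = 0.0113 / 0.0075
T = 1.5018

1.5018


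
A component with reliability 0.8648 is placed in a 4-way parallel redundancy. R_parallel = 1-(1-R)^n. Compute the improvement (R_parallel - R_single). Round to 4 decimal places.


R_single = 0.8648, n = 4
1 - R_single = 0.1352
(1 - R_single)^n = 0.1352^4 = 0.0003
R_parallel = 1 - 0.0003 = 0.9997
Improvement = 0.9997 - 0.8648
Improvement = 0.1349

0.1349


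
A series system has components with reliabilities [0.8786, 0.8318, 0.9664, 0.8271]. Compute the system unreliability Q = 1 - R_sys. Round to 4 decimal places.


Components: [0.8786, 0.8318, 0.9664, 0.8271]
After component 1: product = 0.8786
After component 2: product = 0.7308
After component 3: product = 0.7063
After component 4: product = 0.5842
R_sys = 0.5842
Q = 1 - 0.5842 = 0.4158

0.4158


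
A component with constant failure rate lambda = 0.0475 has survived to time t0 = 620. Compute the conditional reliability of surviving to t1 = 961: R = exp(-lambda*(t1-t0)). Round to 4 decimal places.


lambda = 0.0475
t0 = 620, t1 = 961
t1 - t0 = 341
lambda * (t1-t0) = 0.0475 * 341 = 16.1975
R = exp(-16.1975)
R = 0.0

0.0


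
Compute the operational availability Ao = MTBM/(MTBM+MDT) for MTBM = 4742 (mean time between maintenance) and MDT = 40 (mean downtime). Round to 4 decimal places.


MTBM = 4742
MDT = 40
MTBM + MDT = 4782
Ao = 4742 / 4782
Ao = 0.9916

0.9916


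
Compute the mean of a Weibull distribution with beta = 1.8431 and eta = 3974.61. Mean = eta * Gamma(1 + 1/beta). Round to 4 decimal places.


beta = 1.8431, eta = 3974.61
1/beta = 0.5426
1 + 1/beta = 1.5426
Gamma(1.5426) = 0.8883
Mean = 3974.61 * 0.8883
Mean = 3530.8332

3530.8332


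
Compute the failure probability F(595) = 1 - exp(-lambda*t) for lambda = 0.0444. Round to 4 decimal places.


lambda = 0.0444, t = 595
lambda * t = 26.418
exp(-26.418) = 0.0
F(t) = 1 - 0.0
F(t) = 1.0

1.0


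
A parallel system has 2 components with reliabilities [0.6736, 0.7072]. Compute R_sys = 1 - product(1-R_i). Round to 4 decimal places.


Components: [0.6736, 0.7072]
(1 - 0.6736) = 0.3264, running product = 0.3264
(1 - 0.7072) = 0.2928, running product = 0.0956
Product of (1-R_i) = 0.0956
R_sys = 1 - 0.0956 = 0.9044

0.9044


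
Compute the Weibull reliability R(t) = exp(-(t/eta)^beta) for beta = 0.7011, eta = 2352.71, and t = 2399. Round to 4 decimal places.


beta = 0.7011, eta = 2352.71, t = 2399
t/eta = 2399 / 2352.71 = 1.0197
(t/eta)^beta = 1.0197^0.7011 = 1.0138
R(t) = exp(-1.0138)
R(t) = 0.3629

0.3629


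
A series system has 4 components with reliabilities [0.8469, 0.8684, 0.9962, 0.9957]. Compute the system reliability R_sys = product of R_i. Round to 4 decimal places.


Components: [0.8469, 0.8684, 0.9962, 0.9957]
After component 1 (R=0.8469): product = 0.8469
After component 2 (R=0.8684): product = 0.7354
After component 3 (R=0.9962): product = 0.7327
After component 4 (R=0.9957): product = 0.7295
R_sys = 0.7295

0.7295


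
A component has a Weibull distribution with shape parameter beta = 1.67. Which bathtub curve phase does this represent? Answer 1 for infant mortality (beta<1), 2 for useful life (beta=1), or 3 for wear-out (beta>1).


beta = 1.67
Compare beta to 1:
beta < 1 => infant mortality (phase 1)
beta = 1 => useful life (phase 2)
beta > 1 => wear-out (phase 3)
Since beta = 1.67, this is wear-out (increasing failure rate)
Phase = 3

3


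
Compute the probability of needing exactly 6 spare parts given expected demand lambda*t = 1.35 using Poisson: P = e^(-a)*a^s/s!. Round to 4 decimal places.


a = 1.35, s = 6
e^(-a) = e^(-1.35) = 0.2592
a^s = 1.35^6 = 6.0534
s! = 720
P = 0.2592 * 6.0534 / 720
P = 0.0022

0.0022


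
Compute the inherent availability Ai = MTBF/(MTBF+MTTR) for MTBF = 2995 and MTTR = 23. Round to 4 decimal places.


MTBF = 2995
MTTR = 23
MTBF + MTTR = 3018
Ai = 2995 / 3018
Ai = 0.9924

0.9924


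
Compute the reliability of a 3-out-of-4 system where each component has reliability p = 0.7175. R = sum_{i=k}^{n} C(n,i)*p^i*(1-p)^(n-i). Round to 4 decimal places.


k = 3, n = 4, p = 0.7175
i=3: C(4,3)=4 * 0.7175^3 * 0.2825^1 = 0.4174
i=4: C(4,4)=1 * 0.7175^4 * 0.2825^0 = 0.265
R = sum of terms = 0.6824

0.6824


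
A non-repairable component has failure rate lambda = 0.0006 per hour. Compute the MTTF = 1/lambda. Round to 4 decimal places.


lambda = 0.0006
MTTF = 1 / 0.0006
MTTF = 1666.6667

1666.6667


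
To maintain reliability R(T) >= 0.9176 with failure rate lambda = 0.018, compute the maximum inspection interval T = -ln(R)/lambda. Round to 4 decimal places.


R_target = 0.9176
lambda = 0.018
-ln(0.9176) = 0.086
T = 0.086 / 0.018
T = 4.7774

4.7774


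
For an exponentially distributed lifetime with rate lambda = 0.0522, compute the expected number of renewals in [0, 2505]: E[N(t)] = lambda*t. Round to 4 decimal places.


lambda = 0.0522
t = 2505
E[N(t)] = lambda * t
E[N(t)] = 0.0522 * 2505
E[N(t)] = 130.761

130.761


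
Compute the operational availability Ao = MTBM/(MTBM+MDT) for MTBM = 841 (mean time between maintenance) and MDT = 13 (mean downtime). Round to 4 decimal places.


MTBM = 841
MDT = 13
MTBM + MDT = 854
Ao = 841 / 854
Ao = 0.9848

0.9848


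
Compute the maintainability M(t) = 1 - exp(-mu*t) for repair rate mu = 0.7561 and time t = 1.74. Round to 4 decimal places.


mu = 0.7561, t = 1.74
mu * t = 0.7561 * 1.74 = 1.3156
exp(-1.3156) = 0.2683
M(t) = 1 - 0.2683
M(t) = 0.7317

0.7317


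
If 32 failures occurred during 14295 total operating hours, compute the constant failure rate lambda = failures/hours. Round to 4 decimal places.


failures = 32
total_hours = 14295
lambda = 32 / 14295
lambda = 0.0022

0.0022


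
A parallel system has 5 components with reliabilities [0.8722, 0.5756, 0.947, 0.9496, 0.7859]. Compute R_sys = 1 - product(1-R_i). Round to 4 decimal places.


Components: [0.8722, 0.5756, 0.947, 0.9496, 0.7859]
(1 - 0.8722) = 0.1278, running product = 0.1278
(1 - 0.5756) = 0.4244, running product = 0.0542
(1 - 0.947) = 0.053, running product = 0.0029
(1 - 0.9496) = 0.0504, running product = 0.0001
(1 - 0.7859) = 0.2141, running product = 0.0
Product of (1-R_i) = 0.0
R_sys = 1 - 0.0 = 1.0

1.0


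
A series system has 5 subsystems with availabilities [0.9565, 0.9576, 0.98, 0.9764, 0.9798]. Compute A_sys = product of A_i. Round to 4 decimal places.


Subsystems: [0.9565, 0.9576, 0.98, 0.9764, 0.9798]
After subsystem 1 (A=0.9565): product = 0.9565
After subsystem 2 (A=0.9576): product = 0.9159
After subsystem 3 (A=0.98): product = 0.8976
After subsystem 4 (A=0.9764): product = 0.8764
After subsystem 5 (A=0.9798): product = 0.8587
A_sys = 0.8587

0.8587


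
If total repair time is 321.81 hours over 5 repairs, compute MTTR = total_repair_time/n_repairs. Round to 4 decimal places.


total_repair_time = 321.81
n_repairs = 5
MTTR = 321.81 / 5
MTTR = 64.362

64.362


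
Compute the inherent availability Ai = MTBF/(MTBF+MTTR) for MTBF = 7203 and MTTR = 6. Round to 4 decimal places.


MTBF = 7203
MTTR = 6
MTBF + MTTR = 7209
Ai = 7203 / 7209
Ai = 0.9992

0.9992


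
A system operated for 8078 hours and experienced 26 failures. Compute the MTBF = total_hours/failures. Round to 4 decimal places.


total_hours = 8078
failures = 26
MTBF = 8078 / 26
MTBF = 310.6923

310.6923


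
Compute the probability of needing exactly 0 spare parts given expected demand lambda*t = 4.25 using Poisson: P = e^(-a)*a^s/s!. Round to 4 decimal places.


a = 4.25, s = 0
e^(-a) = e^(-4.25) = 0.0143
a^s = 4.25^0 = 1.0
s! = 1
P = 0.0143 * 1.0 / 1
P = 0.0143

0.0143


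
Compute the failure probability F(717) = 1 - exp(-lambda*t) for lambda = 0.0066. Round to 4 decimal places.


lambda = 0.0066, t = 717
lambda * t = 4.7322
exp(-4.7322) = 0.0088
F(t) = 1 - 0.0088
F(t) = 0.9912

0.9912


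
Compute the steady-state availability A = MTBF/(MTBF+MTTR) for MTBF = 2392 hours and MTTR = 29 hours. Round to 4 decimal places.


MTBF = 2392
MTTR = 29
MTBF + MTTR = 2421
A = 2392 / 2421
A = 0.988

0.988


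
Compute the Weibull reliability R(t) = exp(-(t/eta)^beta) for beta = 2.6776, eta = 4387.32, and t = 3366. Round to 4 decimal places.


beta = 2.6776, eta = 4387.32, t = 3366
t/eta = 3366 / 4387.32 = 0.7672
(t/eta)^beta = 0.7672^2.6776 = 0.4919
R(t) = exp(-0.4919)
R(t) = 0.6115

0.6115


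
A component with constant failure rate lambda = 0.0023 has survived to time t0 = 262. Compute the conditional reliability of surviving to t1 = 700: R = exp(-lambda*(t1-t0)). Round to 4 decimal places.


lambda = 0.0023
t0 = 262, t1 = 700
t1 - t0 = 438
lambda * (t1-t0) = 0.0023 * 438 = 1.0074
R = exp(-1.0074)
R = 0.3652

0.3652


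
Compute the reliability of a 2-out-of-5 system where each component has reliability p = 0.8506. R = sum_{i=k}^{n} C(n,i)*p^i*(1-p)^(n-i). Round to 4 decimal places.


k = 2, n = 5, p = 0.8506
i=2: C(5,2)=10 * 0.8506^2 * 0.1494^3 = 0.0241
i=3: C(5,3)=10 * 0.8506^3 * 0.1494^2 = 0.1374
i=4: C(5,4)=5 * 0.8506^4 * 0.1494^1 = 0.391
i=5: C(5,5)=1 * 0.8506^5 * 0.1494^0 = 0.4453
R = sum of terms = 0.9978

0.9978


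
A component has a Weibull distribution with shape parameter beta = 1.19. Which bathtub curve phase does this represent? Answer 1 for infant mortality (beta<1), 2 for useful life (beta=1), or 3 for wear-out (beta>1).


beta = 1.19
Compare beta to 1:
beta < 1 => infant mortality (phase 1)
beta = 1 => useful life (phase 2)
beta > 1 => wear-out (phase 3)
Since beta = 1.19, this is wear-out (increasing failure rate)
Phase = 3

3


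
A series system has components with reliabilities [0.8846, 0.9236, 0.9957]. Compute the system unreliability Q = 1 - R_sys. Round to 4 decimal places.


Components: [0.8846, 0.9236, 0.9957]
After component 1: product = 0.8846
After component 2: product = 0.817
After component 3: product = 0.8135
R_sys = 0.8135
Q = 1 - 0.8135 = 0.1865

0.1865


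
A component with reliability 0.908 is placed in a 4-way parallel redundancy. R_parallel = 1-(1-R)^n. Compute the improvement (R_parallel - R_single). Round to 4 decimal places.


R_single = 0.908, n = 4
1 - R_single = 0.092
(1 - R_single)^n = 0.092^4 = 0.0001
R_parallel = 1 - 0.0001 = 0.9999
Improvement = 0.9999 - 0.908
Improvement = 0.0919

0.0919


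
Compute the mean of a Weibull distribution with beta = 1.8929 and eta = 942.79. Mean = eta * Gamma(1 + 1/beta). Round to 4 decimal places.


beta = 1.8929, eta = 942.79
1/beta = 0.5283
1 + 1/beta = 1.5283
Gamma(1.5283) = 0.8875
Mean = 942.79 * 0.8875
Mean = 836.6992

836.6992


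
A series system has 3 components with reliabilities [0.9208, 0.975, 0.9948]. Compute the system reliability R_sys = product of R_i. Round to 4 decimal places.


Components: [0.9208, 0.975, 0.9948]
After component 1 (R=0.9208): product = 0.9208
After component 2 (R=0.975): product = 0.8978
After component 3 (R=0.9948): product = 0.8931
R_sys = 0.8931

0.8931


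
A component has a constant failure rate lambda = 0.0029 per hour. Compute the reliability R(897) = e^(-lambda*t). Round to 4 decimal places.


lambda = 0.0029
t = 897
lambda * t = 2.6013
R(t) = e^(-2.6013)
R(t) = 0.0742

0.0742


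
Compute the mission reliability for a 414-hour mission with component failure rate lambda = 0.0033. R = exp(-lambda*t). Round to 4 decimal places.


lambda = 0.0033
mission_time = 414
lambda * t = 0.0033 * 414 = 1.3662
R = exp(-1.3662)
R = 0.2551

0.2551


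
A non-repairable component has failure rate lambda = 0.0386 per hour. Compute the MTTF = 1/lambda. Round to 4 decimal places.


lambda = 0.0386
MTTF = 1 / 0.0386
MTTF = 25.9067

25.9067


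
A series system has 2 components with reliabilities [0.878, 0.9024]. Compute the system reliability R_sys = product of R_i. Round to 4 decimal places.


Components: [0.878, 0.9024]
After component 1 (R=0.878): product = 0.878
After component 2 (R=0.9024): product = 0.7923
R_sys = 0.7923

0.7923


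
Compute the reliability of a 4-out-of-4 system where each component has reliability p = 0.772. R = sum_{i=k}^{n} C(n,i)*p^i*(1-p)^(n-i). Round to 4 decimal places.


k = 4, n = 4, p = 0.772
i=4: C(4,4)=1 * 0.772^4 * 0.228^0 = 0.3552
R = sum of terms = 0.3552

0.3552


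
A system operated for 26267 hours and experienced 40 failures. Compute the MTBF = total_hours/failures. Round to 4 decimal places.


total_hours = 26267
failures = 40
MTBF = 26267 / 40
MTBF = 656.675

656.675


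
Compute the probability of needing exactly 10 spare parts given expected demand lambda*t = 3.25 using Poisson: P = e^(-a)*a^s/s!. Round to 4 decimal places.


a = 3.25, s = 10
e^(-a) = e^(-3.25) = 0.0388
a^s = 3.25^10 = 131472.103
s! = 3628800
P = 0.0388 * 131472.103 / 3628800
P = 0.0014

0.0014


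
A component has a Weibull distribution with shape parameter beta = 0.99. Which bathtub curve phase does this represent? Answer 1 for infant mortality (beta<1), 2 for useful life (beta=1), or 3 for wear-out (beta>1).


beta = 0.99
Compare beta to 1:
beta < 1 => infant mortality (phase 1)
beta = 1 => useful life (phase 2)
beta > 1 => wear-out (phase 3)
Since beta = 0.99, this is infant mortality (decreasing failure rate)
Phase = 1

1


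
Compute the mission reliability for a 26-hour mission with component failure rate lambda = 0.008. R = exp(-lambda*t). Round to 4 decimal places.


lambda = 0.008
mission_time = 26
lambda * t = 0.008 * 26 = 0.208
R = exp(-0.208)
R = 0.8122

0.8122


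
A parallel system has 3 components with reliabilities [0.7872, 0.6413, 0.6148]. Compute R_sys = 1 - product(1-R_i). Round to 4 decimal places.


Components: [0.7872, 0.6413, 0.6148]
(1 - 0.7872) = 0.2128, running product = 0.2128
(1 - 0.6413) = 0.3587, running product = 0.0763
(1 - 0.6148) = 0.3852, running product = 0.0294
Product of (1-R_i) = 0.0294
R_sys = 1 - 0.0294 = 0.9706

0.9706


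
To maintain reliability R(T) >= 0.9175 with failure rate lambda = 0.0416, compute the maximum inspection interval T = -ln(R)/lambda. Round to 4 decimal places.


R_target = 0.9175
lambda = 0.0416
-ln(0.9175) = 0.0861
T = 0.0861 / 0.0416
T = 2.0698

2.0698


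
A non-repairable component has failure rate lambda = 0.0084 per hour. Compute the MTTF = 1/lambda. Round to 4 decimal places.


lambda = 0.0084
MTTF = 1 / 0.0084
MTTF = 119.0476

119.0476


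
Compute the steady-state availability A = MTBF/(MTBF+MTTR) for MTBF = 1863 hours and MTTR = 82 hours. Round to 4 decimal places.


MTBF = 1863
MTTR = 82
MTBF + MTTR = 1945
A = 1863 / 1945
A = 0.9578

0.9578


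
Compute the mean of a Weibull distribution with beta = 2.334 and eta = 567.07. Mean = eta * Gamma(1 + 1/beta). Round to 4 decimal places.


beta = 2.334, eta = 567.07
1/beta = 0.4284
1 + 1/beta = 1.4284
Gamma(1.4284) = 0.8861
Mean = 567.07 * 0.8861
Mean = 502.4694

502.4694


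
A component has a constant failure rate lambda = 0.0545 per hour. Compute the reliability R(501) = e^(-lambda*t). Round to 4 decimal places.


lambda = 0.0545
t = 501
lambda * t = 27.3045
R(t) = e^(-27.3045)
R(t) = 0.0

0.0


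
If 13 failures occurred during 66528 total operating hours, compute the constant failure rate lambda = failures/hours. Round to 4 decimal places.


failures = 13
total_hours = 66528
lambda = 13 / 66528
lambda = 0.0002

0.0002


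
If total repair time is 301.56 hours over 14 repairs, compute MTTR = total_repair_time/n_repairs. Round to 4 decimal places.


total_repair_time = 301.56
n_repairs = 14
MTTR = 301.56 / 14
MTTR = 21.54

21.54


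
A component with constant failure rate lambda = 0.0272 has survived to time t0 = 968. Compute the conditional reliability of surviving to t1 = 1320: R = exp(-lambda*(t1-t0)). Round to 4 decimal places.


lambda = 0.0272
t0 = 968, t1 = 1320
t1 - t0 = 352
lambda * (t1-t0) = 0.0272 * 352 = 9.5744
R = exp(-9.5744)
R = 0.0001

0.0001


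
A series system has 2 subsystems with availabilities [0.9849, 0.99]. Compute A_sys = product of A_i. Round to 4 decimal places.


Subsystems: [0.9849, 0.99]
After subsystem 1 (A=0.9849): product = 0.9849
After subsystem 2 (A=0.99): product = 0.9751
A_sys = 0.9751

0.9751


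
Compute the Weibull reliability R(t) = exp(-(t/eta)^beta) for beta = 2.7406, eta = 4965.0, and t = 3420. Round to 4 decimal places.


beta = 2.7406, eta = 4965.0, t = 3420
t/eta = 3420 / 4965.0 = 0.6888
(t/eta)^beta = 0.6888^2.7406 = 0.36
R(t) = exp(-0.36)
R(t) = 0.6977

0.6977


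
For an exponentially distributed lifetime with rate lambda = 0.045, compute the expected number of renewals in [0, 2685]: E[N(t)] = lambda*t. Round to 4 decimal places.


lambda = 0.045
t = 2685
E[N(t)] = lambda * t
E[N(t)] = 0.045 * 2685
E[N(t)] = 120.825

120.825


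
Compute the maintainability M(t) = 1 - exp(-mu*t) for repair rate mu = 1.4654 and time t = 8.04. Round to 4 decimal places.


mu = 1.4654, t = 8.04
mu * t = 1.4654 * 8.04 = 11.7818
exp(-11.7818) = 0.0
M(t) = 1 - 0.0
M(t) = 1.0

1.0


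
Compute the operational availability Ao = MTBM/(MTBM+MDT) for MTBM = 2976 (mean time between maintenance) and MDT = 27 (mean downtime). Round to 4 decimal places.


MTBM = 2976
MDT = 27
MTBM + MDT = 3003
Ao = 2976 / 3003
Ao = 0.991

0.991


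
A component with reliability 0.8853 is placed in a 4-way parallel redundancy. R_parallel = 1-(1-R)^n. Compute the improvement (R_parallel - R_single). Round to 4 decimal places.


R_single = 0.8853, n = 4
1 - R_single = 0.1147
(1 - R_single)^n = 0.1147^4 = 0.0002
R_parallel = 1 - 0.0002 = 0.9998
Improvement = 0.9998 - 0.8853
Improvement = 0.1145

0.1145


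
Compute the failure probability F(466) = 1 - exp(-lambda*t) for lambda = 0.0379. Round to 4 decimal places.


lambda = 0.0379, t = 466
lambda * t = 17.6614
exp(-17.6614) = 0.0
F(t) = 1 - 0.0
F(t) = 1.0

1.0


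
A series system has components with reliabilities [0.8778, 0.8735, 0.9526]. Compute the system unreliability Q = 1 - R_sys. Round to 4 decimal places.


Components: [0.8778, 0.8735, 0.9526]
After component 1: product = 0.8778
After component 2: product = 0.7668
After component 3: product = 0.7304
R_sys = 0.7304
Q = 1 - 0.7304 = 0.2696

0.2696


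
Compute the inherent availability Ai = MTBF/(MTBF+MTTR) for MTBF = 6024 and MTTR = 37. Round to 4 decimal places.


MTBF = 6024
MTTR = 37
MTBF + MTTR = 6061
Ai = 6024 / 6061
Ai = 0.9939

0.9939


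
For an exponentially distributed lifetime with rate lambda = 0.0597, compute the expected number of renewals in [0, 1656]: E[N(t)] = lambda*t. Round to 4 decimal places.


lambda = 0.0597
t = 1656
E[N(t)] = lambda * t
E[N(t)] = 0.0597 * 1656
E[N(t)] = 98.8632

98.8632


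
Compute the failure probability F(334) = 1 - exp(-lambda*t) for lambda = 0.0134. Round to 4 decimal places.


lambda = 0.0134, t = 334
lambda * t = 4.4756
exp(-4.4756) = 0.0114
F(t) = 1 - 0.0114
F(t) = 0.9886

0.9886


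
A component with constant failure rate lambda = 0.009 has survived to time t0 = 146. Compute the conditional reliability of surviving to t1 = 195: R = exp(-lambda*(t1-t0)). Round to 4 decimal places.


lambda = 0.009
t0 = 146, t1 = 195
t1 - t0 = 49
lambda * (t1-t0) = 0.009 * 49 = 0.441
R = exp(-0.441)
R = 0.6434

0.6434


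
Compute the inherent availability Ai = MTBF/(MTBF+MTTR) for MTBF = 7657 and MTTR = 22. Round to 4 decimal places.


MTBF = 7657
MTTR = 22
MTBF + MTTR = 7679
Ai = 7657 / 7679
Ai = 0.9971

0.9971


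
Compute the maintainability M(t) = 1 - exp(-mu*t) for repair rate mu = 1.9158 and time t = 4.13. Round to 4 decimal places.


mu = 1.9158, t = 4.13
mu * t = 1.9158 * 4.13 = 7.9123
exp(-7.9123) = 0.0004
M(t) = 1 - 0.0004
M(t) = 0.9996

0.9996


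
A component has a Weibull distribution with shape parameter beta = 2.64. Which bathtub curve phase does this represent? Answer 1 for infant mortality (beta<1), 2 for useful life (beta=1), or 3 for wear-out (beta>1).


beta = 2.64
Compare beta to 1:
beta < 1 => infant mortality (phase 1)
beta = 1 => useful life (phase 2)
beta > 1 => wear-out (phase 3)
Since beta = 2.64, this is wear-out (increasing failure rate)
Phase = 3

3


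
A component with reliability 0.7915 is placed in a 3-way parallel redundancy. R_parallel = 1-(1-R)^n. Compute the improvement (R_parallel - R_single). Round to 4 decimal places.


R_single = 0.7915, n = 3
1 - R_single = 0.2085
(1 - R_single)^n = 0.2085^3 = 0.0091
R_parallel = 1 - 0.0091 = 0.9909
Improvement = 0.9909 - 0.7915
Improvement = 0.1994

0.1994


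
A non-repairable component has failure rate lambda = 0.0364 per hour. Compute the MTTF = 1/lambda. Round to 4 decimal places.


lambda = 0.0364
MTTF = 1 / 0.0364
MTTF = 27.4725

27.4725


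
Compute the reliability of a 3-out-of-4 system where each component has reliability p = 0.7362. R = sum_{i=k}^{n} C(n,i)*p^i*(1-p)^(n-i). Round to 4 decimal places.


k = 3, n = 4, p = 0.7362
i=3: C(4,3)=4 * 0.7362^3 * 0.2638^1 = 0.421
i=4: C(4,4)=1 * 0.7362^4 * 0.2638^0 = 0.2938
R = sum of terms = 0.7148

0.7148


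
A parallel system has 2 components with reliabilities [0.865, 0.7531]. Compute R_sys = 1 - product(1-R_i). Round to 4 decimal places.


Components: [0.865, 0.7531]
(1 - 0.865) = 0.135, running product = 0.135
(1 - 0.7531) = 0.2469, running product = 0.0333
Product of (1-R_i) = 0.0333
R_sys = 1 - 0.0333 = 0.9667

0.9667


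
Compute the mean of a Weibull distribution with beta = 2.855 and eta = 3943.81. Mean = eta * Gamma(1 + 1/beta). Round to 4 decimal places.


beta = 2.855, eta = 3943.81
1/beta = 0.3503
1 + 1/beta = 1.3503
Gamma(1.3503) = 0.8911
Mean = 3943.81 * 0.8911
Mean = 3514.4269

3514.4269


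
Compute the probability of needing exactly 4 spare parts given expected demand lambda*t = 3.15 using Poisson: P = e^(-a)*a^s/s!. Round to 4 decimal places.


a = 3.15, s = 4
e^(-a) = e^(-3.15) = 0.0429
a^s = 3.15^4 = 98.456
s! = 24
P = 0.0429 * 98.456 / 24
P = 0.1758

0.1758


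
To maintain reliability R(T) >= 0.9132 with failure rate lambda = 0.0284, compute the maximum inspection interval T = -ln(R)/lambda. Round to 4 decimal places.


R_target = 0.9132
lambda = 0.0284
-ln(0.9132) = 0.0908
T = 0.0908 / 0.0284
T = 3.1972

3.1972


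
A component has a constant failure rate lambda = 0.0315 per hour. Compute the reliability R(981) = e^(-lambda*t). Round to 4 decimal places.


lambda = 0.0315
t = 981
lambda * t = 30.9015
R(t) = e^(-30.9015)
R(t) = 0.0

0.0


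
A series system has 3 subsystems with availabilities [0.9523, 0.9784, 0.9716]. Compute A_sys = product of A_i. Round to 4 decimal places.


Subsystems: [0.9523, 0.9784, 0.9716]
After subsystem 1 (A=0.9523): product = 0.9523
After subsystem 2 (A=0.9784): product = 0.9317
After subsystem 3 (A=0.9716): product = 0.9053
A_sys = 0.9053

0.9053


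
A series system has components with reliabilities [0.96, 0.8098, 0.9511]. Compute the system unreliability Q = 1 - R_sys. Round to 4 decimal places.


Components: [0.96, 0.8098, 0.9511]
After component 1: product = 0.96
After component 2: product = 0.7774
After component 3: product = 0.7394
R_sys = 0.7394
Q = 1 - 0.7394 = 0.2606

0.2606


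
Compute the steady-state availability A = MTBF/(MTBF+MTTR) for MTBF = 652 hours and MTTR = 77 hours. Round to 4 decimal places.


MTBF = 652
MTTR = 77
MTBF + MTTR = 729
A = 652 / 729
A = 0.8944

0.8944


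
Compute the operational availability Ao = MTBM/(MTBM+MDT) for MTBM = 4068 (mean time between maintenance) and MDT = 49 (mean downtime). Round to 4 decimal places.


MTBM = 4068
MDT = 49
MTBM + MDT = 4117
Ao = 4068 / 4117
Ao = 0.9881

0.9881


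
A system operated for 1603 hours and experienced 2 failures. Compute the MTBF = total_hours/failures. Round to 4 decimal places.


total_hours = 1603
failures = 2
MTBF = 1603 / 2
MTBF = 801.5

801.5


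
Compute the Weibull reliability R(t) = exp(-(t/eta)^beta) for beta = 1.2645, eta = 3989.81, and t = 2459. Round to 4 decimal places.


beta = 1.2645, eta = 3989.81, t = 2459
t/eta = 2459 / 3989.81 = 0.6163
(t/eta)^beta = 0.6163^1.2645 = 0.5423
R(t) = exp(-0.5423)
R(t) = 0.5814

0.5814


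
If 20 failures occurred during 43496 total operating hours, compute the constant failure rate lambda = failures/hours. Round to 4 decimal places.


failures = 20
total_hours = 43496
lambda = 20 / 43496
lambda = 0.0005

0.0005


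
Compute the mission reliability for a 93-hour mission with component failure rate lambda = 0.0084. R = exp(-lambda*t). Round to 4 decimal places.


lambda = 0.0084
mission_time = 93
lambda * t = 0.0084 * 93 = 0.7812
R = exp(-0.7812)
R = 0.4579

0.4579


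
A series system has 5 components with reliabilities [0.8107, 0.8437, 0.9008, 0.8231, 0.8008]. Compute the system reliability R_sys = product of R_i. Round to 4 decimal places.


Components: [0.8107, 0.8437, 0.9008, 0.8231, 0.8008]
After component 1 (R=0.8107): product = 0.8107
After component 2 (R=0.8437): product = 0.684
After component 3 (R=0.9008): product = 0.6161
After component 4 (R=0.8231): product = 0.5071
After component 5 (R=0.8008): product = 0.4061
R_sys = 0.4061

0.4061


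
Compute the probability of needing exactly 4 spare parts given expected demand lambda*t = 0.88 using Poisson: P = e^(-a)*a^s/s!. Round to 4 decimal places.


a = 0.88, s = 4
e^(-a) = e^(-0.88) = 0.4148
a^s = 0.88^4 = 0.5997
s! = 24
P = 0.4148 * 0.5997 / 24
P = 0.0104

0.0104


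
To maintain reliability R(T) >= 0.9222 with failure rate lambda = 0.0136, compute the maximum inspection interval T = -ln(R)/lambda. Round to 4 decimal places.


R_target = 0.9222
lambda = 0.0136
-ln(0.9222) = 0.081
T = 0.081 / 0.0136
T = 5.9554

5.9554


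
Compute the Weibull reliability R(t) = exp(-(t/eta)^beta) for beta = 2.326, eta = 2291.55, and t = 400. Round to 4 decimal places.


beta = 2.326, eta = 2291.55, t = 400
t/eta = 400 / 2291.55 = 0.1746
(t/eta)^beta = 0.1746^2.326 = 0.0172
R(t) = exp(-0.0172)
R(t) = 0.9829

0.9829


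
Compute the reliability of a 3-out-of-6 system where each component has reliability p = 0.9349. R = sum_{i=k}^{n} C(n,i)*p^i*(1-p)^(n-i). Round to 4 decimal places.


k = 3, n = 6, p = 0.9349
i=3: C(6,3)=20 * 0.9349^3 * 0.0651^3 = 0.0045
i=4: C(6,4)=15 * 0.9349^4 * 0.0651^2 = 0.0486
i=5: C(6,5)=6 * 0.9349^5 * 0.0651^1 = 0.279
i=6: C(6,6)=1 * 0.9349^6 * 0.0651^0 = 0.6677
R = sum of terms = 0.9998

0.9998


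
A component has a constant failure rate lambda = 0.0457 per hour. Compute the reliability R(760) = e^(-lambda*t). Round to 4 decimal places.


lambda = 0.0457
t = 760
lambda * t = 34.732
R(t) = e^(-34.732)
R(t) = 0.0

0.0


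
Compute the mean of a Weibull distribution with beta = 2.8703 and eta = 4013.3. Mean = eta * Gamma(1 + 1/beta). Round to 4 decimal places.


beta = 2.8703, eta = 4013.3
1/beta = 0.3484
1 + 1/beta = 1.3484
Gamma(1.3484) = 0.8913
Mean = 4013.3 * 0.8913
Mean = 3577.1168

3577.1168


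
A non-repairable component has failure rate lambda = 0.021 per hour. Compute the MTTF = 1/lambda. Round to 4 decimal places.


lambda = 0.021
MTTF = 1 / 0.021
MTTF = 47.619

47.619


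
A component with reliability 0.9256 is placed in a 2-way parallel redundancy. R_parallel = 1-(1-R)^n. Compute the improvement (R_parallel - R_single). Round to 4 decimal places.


R_single = 0.9256, n = 2
1 - R_single = 0.0744
(1 - R_single)^n = 0.0744^2 = 0.0055
R_parallel = 1 - 0.0055 = 0.9945
Improvement = 0.9945 - 0.9256
Improvement = 0.0689

0.0689


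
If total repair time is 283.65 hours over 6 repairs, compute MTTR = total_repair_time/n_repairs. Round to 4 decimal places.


total_repair_time = 283.65
n_repairs = 6
MTTR = 283.65 / 6
MTTR = 47.275

47.275


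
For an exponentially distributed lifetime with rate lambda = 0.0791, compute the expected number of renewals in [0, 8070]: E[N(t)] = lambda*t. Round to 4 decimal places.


lambda = 0.0791
t = 8070
E[N(t)] = lambda * t
E[N(t)] = 0.0791 * 8070
E[N(t)] = 638.337

638.337


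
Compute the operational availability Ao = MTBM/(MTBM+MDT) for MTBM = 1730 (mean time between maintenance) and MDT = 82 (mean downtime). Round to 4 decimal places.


MTBM = 1730
MDT = 82
MTBM + MDT = 1812
Ao = 1730 / 1812
Ao = 0.9547

0.9547


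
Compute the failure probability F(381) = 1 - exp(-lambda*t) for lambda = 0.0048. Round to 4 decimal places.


lambda = 0.0048, t = 381
lambda * t = 1.8288
exp(-1.8288) = 0.1606
F(t) = 1 - 0.1606
F(t) = 0.8394

0.8394


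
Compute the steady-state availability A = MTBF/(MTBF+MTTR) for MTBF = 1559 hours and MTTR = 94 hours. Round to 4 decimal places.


MTBF = 1559
MTTR = 94
MTBF + MTTR = 1653
A = 1559 / 1653
A = 0.9431

0.9431


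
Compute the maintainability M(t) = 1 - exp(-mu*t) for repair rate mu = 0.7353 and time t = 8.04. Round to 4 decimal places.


mu = 0.7353, t = 8.04
mu * t = 0.7353 * 8.04 = 5.9118
exp(-5.9118) = 0.0027
M(t) = 1 - 0.0027
M(t) = 0.9973

0.9973


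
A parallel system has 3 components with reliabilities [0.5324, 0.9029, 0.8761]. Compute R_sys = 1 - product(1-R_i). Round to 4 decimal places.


Components: [0.5324, 0.9029, 0.8761]
(1 - 0.5324) = 0.4676, running product = 0.4676
(1 - 0.9029) = 0.0971, running product = 0.0454
(1 - 0.8761) = 0.1239, running product = 0.0056
Product of (1-R_i) = 0.0056
R_sys = 1 - 0.0056 = 0.9944

0.9944


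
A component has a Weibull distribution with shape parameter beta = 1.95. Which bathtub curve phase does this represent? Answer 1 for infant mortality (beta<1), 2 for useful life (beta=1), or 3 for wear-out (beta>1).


beta = 1.95
Compare beta to 1:
beta < 1 => infant mortality (phase 1)
beta = 1 => useful life (phase 2)
beta > 1 => wear-out (phase 3)
Since beta = 1.95, this is wear-out (increasing failure rate)
Phase = 3

3


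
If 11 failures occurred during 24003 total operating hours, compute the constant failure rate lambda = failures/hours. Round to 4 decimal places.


failures = 11
total_hours = 24003
lambda = 11 / 24003
lambda = 0.0005

0.0005


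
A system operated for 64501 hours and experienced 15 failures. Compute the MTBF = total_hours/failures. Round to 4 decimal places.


total_hours = 64501
failures = 15
MTBF = 64501 / 15
MTBF = 4300.0667

4300.0667


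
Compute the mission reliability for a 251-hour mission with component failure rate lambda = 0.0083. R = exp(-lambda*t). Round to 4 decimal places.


lambda = 0.0083
mission_time = 251
lambda * t = 0.0083 * 251 = 2.0833
R = exp(-2.0833)
R = 0.1245

0.1245


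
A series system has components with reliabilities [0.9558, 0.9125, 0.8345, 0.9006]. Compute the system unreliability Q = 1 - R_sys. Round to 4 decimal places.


Components: [0.9558, 0.9125, 0.8345, 0.9006]
After component 1: product = 0.9558
After component 2: product = 0.8722
After component 3: product = 0.7278
After component 4: product = 0.6555
R_sys = 0.6555
Q = 1 - 0.6555 = 0.3445

0.3445


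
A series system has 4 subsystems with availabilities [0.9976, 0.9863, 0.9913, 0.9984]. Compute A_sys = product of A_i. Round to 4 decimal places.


Subsystems: [0.9976, 0.9863, 0.9913, 0.9984]
After subsystem 1 (A=0.9976): product = 0.9976
After subsystem 2 (A=0.9863): product = 0.9839
After subsystem 3 (A=0.9913): product = 0.9754
After subsystem 4 (A=0.9984): product = 0.9738
A_sys = 0.9738

0.9738


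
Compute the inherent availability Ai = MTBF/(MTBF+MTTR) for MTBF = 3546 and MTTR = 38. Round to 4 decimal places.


MTBF = 3546
MTTR = 38
MTBF + MTTR = 3584
Ai = 3546 / 3584
Ai = 0.9894

0.9894


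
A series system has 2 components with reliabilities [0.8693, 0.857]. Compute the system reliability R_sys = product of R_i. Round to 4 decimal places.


Components: [0.8693, 0.857]
After component 1 (R=0.8693): product = 0.8693
After component 2 (R=0.857): product = 0.745
R_sys = 0.745

0.745


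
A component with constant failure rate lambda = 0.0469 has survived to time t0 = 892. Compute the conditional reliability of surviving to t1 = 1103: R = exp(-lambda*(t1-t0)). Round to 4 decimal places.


lambda = 0.0469
t0 = 892, t1 = 1103
t1 - t0 = 211
lambda * (t1-t0) = 0.0469 * 211 = 9.8959
R = exp(-9.8959)
R = 0.0001

0.0001


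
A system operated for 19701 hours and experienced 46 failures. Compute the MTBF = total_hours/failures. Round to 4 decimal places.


total_hours = 19701
failures = 46
MTBF = 19701 / 46
MTBF = 428.2826

428.2826


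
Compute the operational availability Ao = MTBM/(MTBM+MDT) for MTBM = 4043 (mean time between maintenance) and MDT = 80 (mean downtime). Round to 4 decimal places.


MTBM = 4043
MDT = 80
MTBM + MDT = 4123
Ao = 4043 / 4123
Ao = 0.9806

0.9806


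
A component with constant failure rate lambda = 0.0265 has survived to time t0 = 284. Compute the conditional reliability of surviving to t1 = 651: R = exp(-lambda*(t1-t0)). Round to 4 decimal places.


lambda = 0.0265
t0 = 284, t1 = 651
t1 - t0 = 367
lambda * (t1-t0) = 0.0265 * 367 = 9.7255
R = exp(-9.7255)
R = 0.0001

0.0001


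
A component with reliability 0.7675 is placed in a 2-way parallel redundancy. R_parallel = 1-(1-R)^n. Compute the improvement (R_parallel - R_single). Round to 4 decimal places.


R_single = 0.7675, n = 2
1 - R_single = 0.2325
(1 - R_single)^n = 0.2325^2 = 0.0541
R_parallel = 1 - 0.0541 = 0.9459
Improvement = 0.9459 - 0.7675
Improvement = 0.1784

0.1784


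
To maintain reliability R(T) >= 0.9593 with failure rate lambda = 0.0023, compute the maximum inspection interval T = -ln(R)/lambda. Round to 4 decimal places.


R_target = 0.9593
lambda = 0.0023
-ln(0.9593) = 0.0416
T = 0.0416 / 0.0023
T = 18.0658

18.0658


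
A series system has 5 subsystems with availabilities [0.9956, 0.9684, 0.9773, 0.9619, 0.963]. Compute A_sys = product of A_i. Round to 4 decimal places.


Subsystems: [0.9956, 0.9684, 0.9773, 0.9619, 0.963]
After subsystem 1 (A=0.9956): product = 0.9956
After subsystem 2 (A=0.9684): product = 0.9641
After subsystem 3 (A=0.9773): product = 0.9423
After subsystem 4 (A=0.9619): product = 0.9064
After subsystem 5 (A=0.963): product = 0.8728
A_sys = 0.8728

0.8728


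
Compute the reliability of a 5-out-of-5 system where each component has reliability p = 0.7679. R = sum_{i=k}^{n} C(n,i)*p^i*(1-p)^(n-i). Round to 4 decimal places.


k = 5, n = 5, p = 0.7679
i=5: C(5,5)=1 * 0.7679^5 * 0.2321^0 = 0.267
R = sum of terms = 0.267

0.267


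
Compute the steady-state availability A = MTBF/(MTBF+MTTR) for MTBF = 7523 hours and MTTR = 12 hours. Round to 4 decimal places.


MTBF = 7523
MTTR = 12
MTBF + MTTR = 7535
A = 7523 / 7535
A = 0.9984

0.9984


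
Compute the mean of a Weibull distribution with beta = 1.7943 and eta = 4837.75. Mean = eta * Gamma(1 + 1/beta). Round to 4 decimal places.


beta = 1.7943, eta = 4837.75
1/beta = 0.5573
1 + 1/beta = 1.5573
Gamma(1.5573) = 0.8894
Mean = 4837.75 * 0.8894
Mean = 4302.8149

4302.8149


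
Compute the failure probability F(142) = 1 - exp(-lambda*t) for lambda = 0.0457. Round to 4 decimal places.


lambda = 0.0457, t = 142
lambda * t = 6.4894
exp(-6.4894) = 0.0015
F(t) = 1 - 0.0015
F(t) = 0.9985

0.9985


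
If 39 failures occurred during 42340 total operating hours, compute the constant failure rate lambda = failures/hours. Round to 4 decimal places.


failures = 39
total_hours = 42340
lambda = 39 / 42340
lambda = 0.0009

0.0009


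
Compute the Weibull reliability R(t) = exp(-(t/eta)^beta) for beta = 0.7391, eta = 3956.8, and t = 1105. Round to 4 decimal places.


beta = 0.7391, eta = 3956.8, t = 1105
t/eta = 1105 / 3956.8 = 0.2793
(t/eta)^beta = 0.2793^0.7391 = 0.3895
R(t) = exp(-0.3895)
R(t) = 0.6774

0.6774


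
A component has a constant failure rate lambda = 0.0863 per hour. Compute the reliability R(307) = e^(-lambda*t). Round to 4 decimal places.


lambda = 0.0863
t = 307
lambda * t = 26.4941
R(t) = e^(-26.4941)
R(t) = 0.0

0.0


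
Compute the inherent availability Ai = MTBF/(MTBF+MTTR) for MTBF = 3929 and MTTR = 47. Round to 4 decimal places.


MTBF = 3929
MTTR = 47
MTBF + MTTR = 3976
Ai = 3929 / 3976
Ai = 0.9882

0.9882


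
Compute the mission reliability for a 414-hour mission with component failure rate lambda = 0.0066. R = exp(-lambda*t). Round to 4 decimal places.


lambda = 0.0066
mission_time = 414
lambda * t = 0.0066 * 414 = 2.7324
R = exp(-2.7324)
R = 0.0651

0.0651


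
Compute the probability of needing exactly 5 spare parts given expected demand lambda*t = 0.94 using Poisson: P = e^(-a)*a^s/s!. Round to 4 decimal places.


a = 0.94, s = 5
e^(-a) = e^(-0.94) = 0.3906
a^s = 0.94^5 = 0.7339
s! = 120
P = 0.3906 * 0.7339 / 120
P = 0.0024

0.0024


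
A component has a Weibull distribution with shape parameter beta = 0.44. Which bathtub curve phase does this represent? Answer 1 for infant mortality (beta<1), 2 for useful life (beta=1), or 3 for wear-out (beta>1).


beta = 0.44
Compare beta to 1:
beta < 1 => infant mortality (phase 1)
beta = 1 => useful life (phase 2)
beta > 1 => wear-out (phase 3)
Since beta = 0.44, this is infant mortality (decreasing failure rate)
Phase = 1

1
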